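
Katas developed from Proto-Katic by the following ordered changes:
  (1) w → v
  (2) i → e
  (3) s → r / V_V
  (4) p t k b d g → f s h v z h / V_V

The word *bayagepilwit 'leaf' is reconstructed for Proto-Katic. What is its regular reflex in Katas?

bayahefelvet

Katas: start from *bayagepilwit.
  rule 1 (unconditioned shift): bayagepilwit → bayagepilvit
  rule 2 (vowel merger): bayagepilvit → bayagepelvet
  rule 3: no change — bayagepelvet
  rule 4 (intervocalic lenition): bayagepelvet → bayahefelvet
  ⇒ Katas bayahefelvet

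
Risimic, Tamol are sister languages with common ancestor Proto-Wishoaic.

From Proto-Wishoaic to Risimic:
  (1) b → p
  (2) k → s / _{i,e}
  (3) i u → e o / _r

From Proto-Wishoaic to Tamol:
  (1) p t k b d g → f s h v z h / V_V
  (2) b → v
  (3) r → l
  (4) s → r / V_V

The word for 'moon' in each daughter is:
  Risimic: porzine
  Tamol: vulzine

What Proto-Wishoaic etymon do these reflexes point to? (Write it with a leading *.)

*burzine

Position 2: Risimic has o, Tamol has u. Tamol preserves u here (none of its changes turn any other segment into u), so the proto-segment is *u.
Position 1: Risimic has p, Tamol has v. Taking the neighbouring segments as reconstructed: Risimic p could go back to *p or *b; Tamol v could go back to *b or *v — the one source consistent with every daughter is *b.
Position 3: Risimic has r, Tamol has l. Risimic preserves r here (none of its changes turn any other segment into r), so the proto-segment is *r.
This points to *burzine. Verify forward in each daughter:
Risimic: *burzine
  burzine → purzine   [unconditioned shift]
  purzine (rule 2 does not apply)
  purzine → porzine   [pre-rhotic lowering]
  giving Risimic porzine.
Tamol: *burzine
  burzine (rule 1 does not apply)
  burzine → vurzine   [unconditioned shift]
  vurzine → vulzine   [unconditioned shift]
  vulzine (rule 4 does not apply)
  giving Tamol vulzine.
No other proto-form is consistent with every reflex, so the reconstruction is *burzine.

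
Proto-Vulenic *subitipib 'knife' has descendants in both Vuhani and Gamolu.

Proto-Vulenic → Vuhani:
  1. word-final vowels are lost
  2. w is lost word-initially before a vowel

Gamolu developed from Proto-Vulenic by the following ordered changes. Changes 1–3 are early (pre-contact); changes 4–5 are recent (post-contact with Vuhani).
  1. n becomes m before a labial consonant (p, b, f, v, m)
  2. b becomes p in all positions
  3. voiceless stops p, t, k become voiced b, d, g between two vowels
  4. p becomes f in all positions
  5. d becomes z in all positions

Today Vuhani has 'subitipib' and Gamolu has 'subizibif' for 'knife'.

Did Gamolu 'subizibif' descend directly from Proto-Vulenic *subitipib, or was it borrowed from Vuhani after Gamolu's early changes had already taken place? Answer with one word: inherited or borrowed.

If inherited, *subitipib would pass through all of Gamolu's changes:
Gamolu: *subitipib
  subitipib (rule 1 does not apply)
  subitipib → supitipip   [unconditioned shift]
  supitipip → subidibip   [intervocalic voicing]
  subidibip → subidibif   [unconditioned shift]
  subidibif → subizibif   [unconditioned shift]
  giving Gamolu subizibif.
If borrowed from Vuhani 'subitipib' after the early changes, it would undergo only the recent ones:
  rule 4 (unconditioned shift): subitipib → subitifib
  rule 5 (unconditioned shift): no change (subitifib)
  ⇒ as a loan: subitifib
Gamolu 'subizibif' matches the inherited outcome exactly, so it is an inherited cognate, not a loan.

inherited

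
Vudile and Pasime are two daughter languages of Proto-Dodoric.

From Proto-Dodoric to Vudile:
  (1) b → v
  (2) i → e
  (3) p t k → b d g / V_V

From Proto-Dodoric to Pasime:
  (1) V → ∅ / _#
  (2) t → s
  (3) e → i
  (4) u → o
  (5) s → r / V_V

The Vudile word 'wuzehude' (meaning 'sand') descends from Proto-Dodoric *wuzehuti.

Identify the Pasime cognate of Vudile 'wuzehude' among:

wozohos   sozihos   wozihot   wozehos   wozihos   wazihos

wozihos

Pasime: *wuzehuti
  wuzehuti → wuzehut   [apocope]
  wuzehut → wuzehus   [unconditioned shift]
  wuzehus → wuzihus   [vowel merger]
  wuzihus → wozihos   [vowel merger]
  wozihos (rule 5 does not apply)
  giving Pasime wozihos.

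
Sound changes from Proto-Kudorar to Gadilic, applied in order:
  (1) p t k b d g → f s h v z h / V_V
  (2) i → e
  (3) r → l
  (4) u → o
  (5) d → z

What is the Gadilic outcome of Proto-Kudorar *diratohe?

Gadilic: start from *diratohe.
  rule 1 (intervocalic lenition): diratohe → dirasohe
  rule 2 (vowel merger): dirasohe → derasohe
  rule 3 (unconditioned shift): derasohe → delasohe
  rule 4: no change — delasohe
  rule 5 (unconditioned shift): delasohe → zelasohe
  ⇒ Gadilic zelasohe

zelasohe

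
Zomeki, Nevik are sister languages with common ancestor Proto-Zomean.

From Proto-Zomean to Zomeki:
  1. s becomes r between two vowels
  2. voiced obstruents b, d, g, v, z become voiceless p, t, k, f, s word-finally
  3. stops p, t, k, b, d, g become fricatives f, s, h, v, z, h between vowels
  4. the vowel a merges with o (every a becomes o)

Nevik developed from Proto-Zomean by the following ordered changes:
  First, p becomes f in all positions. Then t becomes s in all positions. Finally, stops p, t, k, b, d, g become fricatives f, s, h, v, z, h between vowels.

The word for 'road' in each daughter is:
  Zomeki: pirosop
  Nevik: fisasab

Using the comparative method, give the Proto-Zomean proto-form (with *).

*pisatab

Position 7: Zomeki has p, Nevik has b. Nevik preserves b here (none of its changes turn any other segment into b), so the proto-segment is *b.
Position 3: Zomeki has r, Nevik has s. Taking the neighbouring segments as reconstructed: Zomeki r could go back to *s or *r; Nevik s could go back to *t or *s — the one source consistent with every daughter is *s.
This points to *pisatab. Verify forward in each daughter:
Zomeki: *pisatab > piratab > piratap > pirasap > pirosop  (by rhotacism, final devoicing, intervocalic lenition, vowel merger)
Nevik: start from *pisatab.
  rule 1 (unconditioned shift): pisatab → fisatab
  rule 2 (unconditioned shift): fisatab → fisasab
  rule 3: no change — fisasab
  ⇒ Nevik fisasab
*pisatab is the unique common source.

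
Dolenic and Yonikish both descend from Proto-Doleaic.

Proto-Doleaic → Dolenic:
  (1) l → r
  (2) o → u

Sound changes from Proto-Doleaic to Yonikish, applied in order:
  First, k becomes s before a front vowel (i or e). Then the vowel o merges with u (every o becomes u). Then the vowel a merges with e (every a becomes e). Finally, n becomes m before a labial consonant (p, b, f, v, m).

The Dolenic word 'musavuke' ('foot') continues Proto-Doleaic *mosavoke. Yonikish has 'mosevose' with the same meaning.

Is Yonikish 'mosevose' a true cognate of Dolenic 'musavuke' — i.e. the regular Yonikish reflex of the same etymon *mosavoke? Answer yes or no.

Derive the expected Yonikish reflex of *mosavoke:
Yonikish: *mosavoke > mosavose > musavuse > musevuse  (by palatalisation, vowel merger, vowel merger)
The regular Yonikish reflex would be 'musevuse', but the attested form is 'mosevose'. The correspondence is irregular, so they are not cognates (the Yonikish form has a different source).

no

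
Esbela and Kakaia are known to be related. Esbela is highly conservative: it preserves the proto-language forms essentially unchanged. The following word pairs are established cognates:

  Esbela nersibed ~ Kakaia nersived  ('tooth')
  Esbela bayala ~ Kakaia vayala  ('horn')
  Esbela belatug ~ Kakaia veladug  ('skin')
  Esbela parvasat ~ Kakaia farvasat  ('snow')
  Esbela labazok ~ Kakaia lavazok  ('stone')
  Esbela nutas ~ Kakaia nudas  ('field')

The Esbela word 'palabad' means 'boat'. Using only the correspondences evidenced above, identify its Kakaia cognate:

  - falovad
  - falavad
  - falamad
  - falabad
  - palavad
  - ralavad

parvasat ~ farvasat — Esbela p corresponds to Kakaia f word-initially before a back vowel.
labazok ~ lavazok — Esbela b corresponds to Kakaia v between vowels (before a back vowel).
Applying these to Esbela 'palabad':
  palabad → falabad   (p→f word-initially before a back vowel)
  falabad → falavad   (b→v between vowels (before a back vowel))
So the Kakaia cognate is 'falavad'.

falavad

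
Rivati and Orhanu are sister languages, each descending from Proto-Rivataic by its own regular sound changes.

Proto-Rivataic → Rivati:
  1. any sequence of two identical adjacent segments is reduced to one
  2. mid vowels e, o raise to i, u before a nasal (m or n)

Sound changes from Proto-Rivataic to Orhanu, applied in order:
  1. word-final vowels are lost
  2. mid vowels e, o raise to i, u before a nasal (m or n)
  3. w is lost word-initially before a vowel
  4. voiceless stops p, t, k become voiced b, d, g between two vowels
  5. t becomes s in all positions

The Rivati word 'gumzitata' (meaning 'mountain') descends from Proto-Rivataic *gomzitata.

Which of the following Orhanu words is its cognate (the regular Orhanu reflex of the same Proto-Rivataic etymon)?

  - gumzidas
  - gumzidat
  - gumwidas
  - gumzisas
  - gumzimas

gumzidas

Orhanu: start from *gomzitata.
  rule 1 (apocope): gomzitata → gomzitat
  rule 2 (pre-nasal raising): gomzitat → gumzitat
  rule 3: no change — gumzitat
  rule 4 (intervocalic voicing): gumzitat → gumzidat
  rule 5 (unconditioned shift): gumzidat → gumzidas
  ⇒ Orhanu gumzidas
Among the options, 'gumzidas' alone shows every Orhanu change applied in order.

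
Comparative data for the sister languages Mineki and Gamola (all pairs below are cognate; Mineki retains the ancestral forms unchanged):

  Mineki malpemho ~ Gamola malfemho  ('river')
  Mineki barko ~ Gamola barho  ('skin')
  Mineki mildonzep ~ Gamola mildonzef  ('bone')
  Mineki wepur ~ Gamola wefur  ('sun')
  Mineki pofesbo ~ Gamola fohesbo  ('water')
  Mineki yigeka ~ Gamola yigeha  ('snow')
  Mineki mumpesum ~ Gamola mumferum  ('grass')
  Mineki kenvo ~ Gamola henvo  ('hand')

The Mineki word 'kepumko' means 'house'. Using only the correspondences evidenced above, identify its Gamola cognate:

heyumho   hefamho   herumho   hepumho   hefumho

hefumho

kenvo ~ henvo — Mineki k corresponds to Gamola h word-initially before a front vowel.
wepur ~ wefur — Mineki p corresponds to Gamola f between vowels (before a back vowel).
barko ~ barho — Mineki k corresponds to Gamola h after a consonant, before a back vowel.
Applying these to Mineki 'kepumko':
  kepumko → hepumko   (k→h word-initially before a front vowel)
  hepumko → hefumko   (p→f between vowels (before a back vowel))
  hefumko → hefumho   (k→h after a consonant, before a back vowel)
So the Gamola cognate is 'hefumho'.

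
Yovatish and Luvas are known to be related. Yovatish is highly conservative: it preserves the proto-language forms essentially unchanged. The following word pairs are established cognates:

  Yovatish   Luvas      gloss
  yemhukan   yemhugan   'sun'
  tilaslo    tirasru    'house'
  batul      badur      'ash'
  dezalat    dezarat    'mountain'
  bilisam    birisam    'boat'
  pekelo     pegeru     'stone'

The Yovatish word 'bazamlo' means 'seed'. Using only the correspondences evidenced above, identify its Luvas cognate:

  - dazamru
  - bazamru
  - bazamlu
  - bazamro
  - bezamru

bazamru

tilaslo ~ tirasru — Yovatish l corresponds to Luvas r after a consonant, before a back vowel.
tilaslo ~ tirasru, pekelo ~ pegeru — Yovatish o corresponds to Luvas u word-finally.
Applying these to Yovatish 'bazamlo':
  bazamlo → bazamro   (l→r after a consonant, before a back vowel)
  bazamro → bazamru   (o→u word-finally)
So the Luvas cognate is 'bazamru'.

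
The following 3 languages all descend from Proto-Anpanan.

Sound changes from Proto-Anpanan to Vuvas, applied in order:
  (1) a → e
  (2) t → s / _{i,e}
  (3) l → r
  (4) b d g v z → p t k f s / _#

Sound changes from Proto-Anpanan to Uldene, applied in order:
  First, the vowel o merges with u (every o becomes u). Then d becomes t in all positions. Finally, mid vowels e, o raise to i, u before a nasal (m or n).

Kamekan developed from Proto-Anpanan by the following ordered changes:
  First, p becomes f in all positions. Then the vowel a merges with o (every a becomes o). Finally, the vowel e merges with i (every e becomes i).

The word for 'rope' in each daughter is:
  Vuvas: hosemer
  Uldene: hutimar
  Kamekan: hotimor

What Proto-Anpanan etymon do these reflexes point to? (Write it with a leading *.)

*hotemar

Position 4: Vuvas has e, Uldene has i, Kamekan has i. Taking the neighbouring segments as reconstructed: Vuvas e could go back to *a or *e; Uldene i could go back to *e or *i; Kamekan i could go back to *e or *i — the one source consistent with every daughter is *e.
Position 6: Vuvas has e, Uldene has a, Kamekan has o. Uldene preserves a here (none of its changes turn any other segment into a), so the proto-segment is *a.
Position 3: Vuvas has s, Uldene has t, Kamekan has t. Kamekan preserves t here (none of its changes turn any other segment into t), so the proto-segment is *t.
This points to *hotemar. Verify forward in each daughter:
Vuvas: *hotemar
  hotemar → hotemer   [vowel merger]
  hotemer → hosemer   [palatalisation]
  hosemer (rule 3 does not apply)
  hosemer (rule 4 does not apply)
  giving Vuvas hosemer.
Uldene: *hotemar
  hotemar → hutemar   [vowel merger]
  hutemar (rule 2 does not apply)
  hutemar → hutimar   [pre-nasal raising]
  giving Uldene hutimar.
Kamekan: start from *hotemar.
  rule 1: no change — hotemar
  rule 2 (vowel merger): hotemar → hotemor
  rule 3 (vowel merger): hotemor → hotimor
  ⇒ Kamekan hotimor
Only *hotemar yields all of Vuvas hosemer, Uldene hutimar, Kamekan hotimor.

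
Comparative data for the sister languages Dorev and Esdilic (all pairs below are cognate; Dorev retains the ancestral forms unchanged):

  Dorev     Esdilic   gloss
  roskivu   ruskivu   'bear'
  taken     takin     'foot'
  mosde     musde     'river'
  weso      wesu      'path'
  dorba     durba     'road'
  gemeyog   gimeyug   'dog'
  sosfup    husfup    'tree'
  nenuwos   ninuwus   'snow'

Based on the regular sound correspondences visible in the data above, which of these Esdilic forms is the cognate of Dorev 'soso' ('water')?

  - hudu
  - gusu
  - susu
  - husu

sosfup ~ husfup — Dorev s corresponds to Esdilic h word-initially before a back vowel.
roskivu ~ ruskivu, mosde ~ musde — Dorev o corresponds to Esdilic u after a consonant, before a consonant other than r, m, n, p, b, f, v.
weso ~ wesu — Dorev o corresponds to Esdilic u word-finally.
Applying these to Dorev 'soso':
  soso → hoso   (s→h word-initially before a back vowel)
  hoso → huso   (o→u after a consonant, before a consonant other than r, m, n, p, b, f, v)
  huso → husu   (o→u word-finally)
So the Esdilic cognate is 'husu'.

husu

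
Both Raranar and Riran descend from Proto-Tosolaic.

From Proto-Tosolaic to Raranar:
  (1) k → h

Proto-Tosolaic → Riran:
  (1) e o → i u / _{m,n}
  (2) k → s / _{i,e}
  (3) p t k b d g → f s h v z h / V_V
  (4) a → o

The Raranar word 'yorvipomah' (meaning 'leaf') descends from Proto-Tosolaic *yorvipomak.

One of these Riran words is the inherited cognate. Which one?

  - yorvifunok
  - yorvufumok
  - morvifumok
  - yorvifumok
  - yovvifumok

Riran: start from *yorvipomak.
  rule 1 (pre-nasal raising): yorvipomak → yorvipumak
  rule 2: no change — yorvipumak
  rule 3 (intervocalic lenition): yorvipumak → yorvifumak
  rule 4 (vowel merger): yorvifumak → yorvifumok
  ⇒ Riran yorvifumok
The other candidates each miss or misapply at least one Riran change.

yorvifumok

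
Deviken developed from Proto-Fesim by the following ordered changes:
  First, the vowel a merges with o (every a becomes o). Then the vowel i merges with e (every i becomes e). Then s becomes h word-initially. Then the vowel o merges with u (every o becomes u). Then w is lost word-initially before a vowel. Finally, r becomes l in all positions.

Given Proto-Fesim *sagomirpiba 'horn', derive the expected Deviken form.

Deviken: *sagomirpiba > sogomirpibo > sogomerpebo > hogomerpebo > hugumerpebu > hugumelpebu  (by vowel merger, vowel merger, debuccalisation, vowel merger, unconditioned shift)

hugumelpebu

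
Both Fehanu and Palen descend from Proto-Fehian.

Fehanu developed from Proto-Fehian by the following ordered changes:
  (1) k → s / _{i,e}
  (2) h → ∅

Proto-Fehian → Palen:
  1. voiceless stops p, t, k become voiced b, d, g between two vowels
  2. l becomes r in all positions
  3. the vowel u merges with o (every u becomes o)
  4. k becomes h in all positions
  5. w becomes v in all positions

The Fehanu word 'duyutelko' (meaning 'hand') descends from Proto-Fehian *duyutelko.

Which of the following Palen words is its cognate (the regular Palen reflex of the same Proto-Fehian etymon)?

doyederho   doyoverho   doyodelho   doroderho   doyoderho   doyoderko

doyoderho

Palen: *duyutelko
  duyutelko → duyudelko   [intervocalic voicing]
  duyudelko → duyuderko   [unconditioned shift]
  duyuderko → doyoderko   [vowel merger]
  doyoderko → doyoderho   [unconditioned shift]
  doyoderho (rule 5 does not apply)
  giving Palen doyoderho.
The other candidates each miss or misapply at least one Palen change.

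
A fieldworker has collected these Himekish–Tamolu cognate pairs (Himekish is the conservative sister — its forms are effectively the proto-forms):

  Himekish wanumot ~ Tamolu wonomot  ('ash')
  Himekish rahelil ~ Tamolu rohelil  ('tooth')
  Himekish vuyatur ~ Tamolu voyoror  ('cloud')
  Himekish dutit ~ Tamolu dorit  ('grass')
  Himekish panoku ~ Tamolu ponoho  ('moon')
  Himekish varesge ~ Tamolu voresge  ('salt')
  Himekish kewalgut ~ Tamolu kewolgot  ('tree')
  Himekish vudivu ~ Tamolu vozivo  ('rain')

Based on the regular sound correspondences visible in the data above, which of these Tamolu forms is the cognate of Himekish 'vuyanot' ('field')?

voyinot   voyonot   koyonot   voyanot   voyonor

vuyatur ~ voyoror, dutit ~ dorit — Himekish u corresponds to Tamolu o after a consonant, before a consonant other than r, m, n, p, b, f, v.
wanumot ~ wonomot, panoku ~ ponoho — Himekish a corresponds to Tamolu o after a consonant, before a nasal.
Applying these to Himekish 'vuyanot':
  vuyanot → voyanot   (u→o after a consonant, before a consonant other than r, m, n, p, b, f, v)
  voyanot → voyonot   (a→o after a consonant, before a nasal)
So the Tamolu cognate is 'voyonot'.

voyonot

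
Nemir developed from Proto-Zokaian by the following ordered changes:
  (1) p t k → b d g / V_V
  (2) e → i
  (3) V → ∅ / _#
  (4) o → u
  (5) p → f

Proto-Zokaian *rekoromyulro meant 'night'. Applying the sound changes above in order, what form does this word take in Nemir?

Nemir: *rekoromyulro > regoromyulro > rigoromyulro > rigoromyulr > rigurumyulr  (by intervocalic voicing, vowel merger, apocope, vowel merger)

rigurumyulr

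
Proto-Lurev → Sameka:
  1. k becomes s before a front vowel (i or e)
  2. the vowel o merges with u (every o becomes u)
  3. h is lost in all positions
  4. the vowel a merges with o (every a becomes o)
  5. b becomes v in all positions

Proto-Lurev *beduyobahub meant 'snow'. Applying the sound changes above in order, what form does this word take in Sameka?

veduyuvouv

Sameka: start from *beduyobahub.
  rule 1: no change — beduyobahub
  rule 2 (vowel merger): beduyobahub → beduyubahub
  rule 3 (h-loss): beduyubahub → beduyubaub
  rule 4 (vowel merger): beduyubaub → beduyuboub
  rule 5 (unconditioned shift): beduyuboub → veduyuvouv
  ⇒ Sameka veduyuvouv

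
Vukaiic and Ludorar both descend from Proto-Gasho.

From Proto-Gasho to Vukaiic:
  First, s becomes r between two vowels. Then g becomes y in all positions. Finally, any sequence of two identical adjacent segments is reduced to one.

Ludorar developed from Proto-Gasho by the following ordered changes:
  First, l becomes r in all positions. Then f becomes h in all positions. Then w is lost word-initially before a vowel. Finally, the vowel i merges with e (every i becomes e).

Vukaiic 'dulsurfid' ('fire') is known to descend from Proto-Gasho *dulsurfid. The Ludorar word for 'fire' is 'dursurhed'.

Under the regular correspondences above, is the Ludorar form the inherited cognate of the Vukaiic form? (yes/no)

Derive the expected Ludorar reflex of *dulsurfid:
Ludorar: start from *dulsurfid.
  rule 1 (unconditioned shift): dulsurfid → dursurfid
  rule 2 (unconditioned shift): dursurfid → dursurhid
  rule 3: no change — dursurhid
  rule 4 (vowel merger): dursurhid → dursurhed
  ⇒ Ludorar dursurhed
Ludorar 'dursurhed' matches the regular reflex exactly, so the pair is cognate.

yes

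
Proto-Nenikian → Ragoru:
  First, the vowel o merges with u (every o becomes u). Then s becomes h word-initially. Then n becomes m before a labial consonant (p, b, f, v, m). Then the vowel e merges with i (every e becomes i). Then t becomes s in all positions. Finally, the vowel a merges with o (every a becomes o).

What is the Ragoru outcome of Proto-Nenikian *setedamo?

hisidomu

Ragoru: start from *setedamo.
  rule 1 (vowel merger): setedamo → setedamu
  rule 2 (debuccalisation): setedamu → hetedamu
  rule 3: no change — hetedamu
  rule 4 (vowel merger): hetedamu → hitidamu
  rule 5 (unconditioned shift): hitidamu → hisidamu
  rule 6 (vowel merger): hisidamu → hisidomu
  ⇒ Ragoru hisidomu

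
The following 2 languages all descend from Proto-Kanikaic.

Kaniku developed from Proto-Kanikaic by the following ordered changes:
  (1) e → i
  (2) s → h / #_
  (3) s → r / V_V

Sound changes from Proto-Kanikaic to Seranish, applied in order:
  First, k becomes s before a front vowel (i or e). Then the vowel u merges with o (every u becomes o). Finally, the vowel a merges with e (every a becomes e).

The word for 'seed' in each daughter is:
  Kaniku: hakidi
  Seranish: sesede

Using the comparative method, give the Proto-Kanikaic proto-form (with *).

*sakede

Position 4: Kaniku has i, Seranish has e. Taking the neighbouring segments as reconstructed: Kaniku i could go back to *e or *i; Seranish e can only go back to *e — the one source consistent with every daughter is *e.
Position 3: Kaniku has k, Seranish has s. Kaniku preserves k here (none of its changes turn any other segment into k), so the proto-segment is *k.
Continuing position by position gives *sakede; check it forward:
Kaniku: *sakede
  sakede → sakidi   [vowel merger]
  sakidi → hakidi   [debuccalisation]
  hakidi (rule 3 does not apply)
  giving Kaniku hakidi.
Seranish: *sakede > sasede > sesede  (by palatalisation, vowel merger)
No other proto-form is consistent with every reflex, so the reconstruction is *sakede.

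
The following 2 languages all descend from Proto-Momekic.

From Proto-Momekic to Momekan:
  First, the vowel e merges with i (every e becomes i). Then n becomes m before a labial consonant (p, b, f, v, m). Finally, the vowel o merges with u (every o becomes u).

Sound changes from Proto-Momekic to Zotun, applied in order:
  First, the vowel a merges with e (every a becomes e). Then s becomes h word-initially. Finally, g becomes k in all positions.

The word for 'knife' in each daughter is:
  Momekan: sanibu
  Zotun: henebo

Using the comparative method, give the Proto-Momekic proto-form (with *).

*sanebo

Position 2: Momekan has a, Zotun has e. Momekan preserves a here (none of its changes turn any other segment into a), so the proto-segment is *a.
Position 4: Momekan has i, Zotun has e. Taking the neighbouring segments as reconstructed: Momekan i could go back to *e or *i; Zotun e could go back to *a or *e — the one source consistent with every daughter is *e.
Position 6: Momekan has u, Zotun has o. Zotun preserves o here (none of its changes turn any other segment into o), so the proto-segment is *o.
This points to *sanebo. Verify forward in each daughter:
Momekan: start from *sanebo.
  rule 1 (vowel merger): sanebo → sanibo
  rule 2: no change — sanibo
  rule 3 (vowel merger): sanibo → sanibu
  ⇒ Momekan sanibu
Zotun: *sanebo
  sanebo → senebo   [vowel merger]
  senebo → henebo   [debuccalisation]
  henebo (rule 3 does not apply)
  giving Zotun henebo.
*sanebo is the unique common source.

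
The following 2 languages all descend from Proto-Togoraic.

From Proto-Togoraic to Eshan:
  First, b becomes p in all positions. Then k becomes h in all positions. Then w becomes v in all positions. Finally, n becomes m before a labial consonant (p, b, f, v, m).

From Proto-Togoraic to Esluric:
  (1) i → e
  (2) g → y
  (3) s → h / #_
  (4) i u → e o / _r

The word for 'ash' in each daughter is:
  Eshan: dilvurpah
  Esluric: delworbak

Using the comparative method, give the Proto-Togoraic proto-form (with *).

Position 7: Eshan has p, Esluric has b. Esluric preserves b here (none of its changes turn any other segment into b), so the proto-segment is *b.
Position 5: Eshan has u, Esluric has o. Eshan preserves u here (none of its changes turn any other segment into u), so the proto-segment is *u.
Position 9: Eshan has h, Esluric has k. Esluric preserves k here (none of its changes turn any other segment into k), so the proto-segment is *k.
Continuing position by position gives *dilwurbak; check it forward:
Eshan: start from *dilwurbak.
  rule 1 (unconditioned shift): dilwurbak → dilwurpak
  rule 2 (unconditioned shift): dilwurpak → dilwurpah
  rule 3 (unconditioned shift): dilwurpah → dilvurpah
  rule 4: no change — dilvurpah
  ⇒ Eshan dilvurpah
Esluric: *dilwurbak > delwurbak > delworbak  (by vowel merger, pre-rhotic lowering)
*dilwurbak is the unique common source.

*dilwurbak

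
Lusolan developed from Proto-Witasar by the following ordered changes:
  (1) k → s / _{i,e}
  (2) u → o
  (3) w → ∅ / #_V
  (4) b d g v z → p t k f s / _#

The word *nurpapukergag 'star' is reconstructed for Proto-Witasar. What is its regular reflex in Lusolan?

norpaposergak

Lusolan: start from *nurpapukergag.
  rule 1 (palatalisation): nurpapukergag → nurpapusergag
  rule 2 (vowel merger): nurpapusergag → norpaposergag
  rule 3: no change — norpaposergag
  rule 4 (final devoicing): norpaposergag → norpaposergak
  ⇒ Lusolan norpaposergak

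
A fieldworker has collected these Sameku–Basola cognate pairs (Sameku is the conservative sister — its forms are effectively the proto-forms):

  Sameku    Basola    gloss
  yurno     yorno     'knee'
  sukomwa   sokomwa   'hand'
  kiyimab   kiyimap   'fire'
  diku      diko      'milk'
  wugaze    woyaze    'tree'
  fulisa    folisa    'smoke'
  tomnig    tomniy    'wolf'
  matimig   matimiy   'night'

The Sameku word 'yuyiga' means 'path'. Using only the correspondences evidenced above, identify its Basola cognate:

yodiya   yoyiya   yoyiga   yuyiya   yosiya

yoyiya

sukomwa ~ sokomwa, wugaze ~ woyaze — Sameku u corresponds to Basola o after a consonant, before a consonant other than r, m, n, p, b, f, v.
wugaze ~ woyaze — Sameku g corresponds to Basola y between vowels (before a back vowel).
Applying these to Sameku 'yuyiga':
  yuyiga → yoyiga   (u→o after a consonant, before a consonant other than r, m, n, p, b, f, v)
  yoyiga → yoyiya   (g→y between vowels (before a back vowel))
So the Basola cognate is 'yoyiya'.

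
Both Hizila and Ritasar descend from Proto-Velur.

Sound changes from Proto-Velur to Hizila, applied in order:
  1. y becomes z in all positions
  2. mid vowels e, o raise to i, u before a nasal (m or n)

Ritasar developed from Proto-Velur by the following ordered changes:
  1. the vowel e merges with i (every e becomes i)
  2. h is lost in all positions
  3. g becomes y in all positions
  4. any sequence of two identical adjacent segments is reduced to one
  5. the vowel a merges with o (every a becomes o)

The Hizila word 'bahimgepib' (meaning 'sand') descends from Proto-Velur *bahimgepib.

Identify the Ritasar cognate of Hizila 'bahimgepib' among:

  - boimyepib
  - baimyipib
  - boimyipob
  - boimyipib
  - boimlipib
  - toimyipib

boimyipib

Ritasar: *bahimgepib > bahimgipib > baimgipib > baimyipib > boimyipib  (by vowel merger, h-loss, unconditioned shift, vowel merger)
Only 'boimyipib' matches the regular Ritasar development of *bahimgepib.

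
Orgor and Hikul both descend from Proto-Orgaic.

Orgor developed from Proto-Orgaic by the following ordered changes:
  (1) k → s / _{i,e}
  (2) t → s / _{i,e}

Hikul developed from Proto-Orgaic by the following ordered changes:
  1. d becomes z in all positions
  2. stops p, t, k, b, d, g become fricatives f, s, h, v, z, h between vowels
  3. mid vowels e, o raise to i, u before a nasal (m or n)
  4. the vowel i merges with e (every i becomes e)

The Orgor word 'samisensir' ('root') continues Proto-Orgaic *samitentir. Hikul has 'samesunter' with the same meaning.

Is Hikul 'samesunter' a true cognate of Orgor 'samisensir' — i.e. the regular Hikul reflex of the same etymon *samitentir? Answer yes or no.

Derive the expected Hikul reflex of *samitentir:
Hikul: *samitentir > samisentir > samisintir > samesenter  (by intervocalic lenition, pre-nasal raising, vowel merger)
The regular Hikul reflex would be 'samesenter', but the attested form is 'samesunter'. The correspondence is irregular, so they are not cognates (the Hikul form has a different source).

no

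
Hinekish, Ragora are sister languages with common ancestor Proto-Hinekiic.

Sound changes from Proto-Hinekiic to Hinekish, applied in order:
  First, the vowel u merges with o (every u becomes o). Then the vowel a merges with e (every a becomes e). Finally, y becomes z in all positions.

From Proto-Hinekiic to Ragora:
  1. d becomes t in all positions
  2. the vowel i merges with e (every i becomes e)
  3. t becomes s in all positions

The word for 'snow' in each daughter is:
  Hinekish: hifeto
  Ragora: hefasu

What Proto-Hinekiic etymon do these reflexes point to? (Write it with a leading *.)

*hifatu

Position 5: Hinekish has t, Ragora has s. Hinekish preserves t here (none of its changes turn any other segment into t), so the proto-segment is *t.
Position 2: Hinekish has i, Ragora has e. Hinekish preserves i here (none of its changes turn any other segment into i), so the proto-segment is *i.
Position 6: Hinekish has o, Ragora has u. Ragora preserves u here (none of its changes turn any other segment into u), so the proto-segment is *u.
Continuing position by position gives *hifatu; check it forward:
Hinekish: start from *hifatu.
  rule 1 (vowel merger): hifatu → hifato
  rule 2 (vowel merger): hifato → hifeto
  rule 3: no change — hifeto
  ⇒ Hinekish hifeto
Ragora: start from *hifatu.
  rule 1: no change — hifatu
  rule 2 (vowel merger): hifatu → hefatu
  rule 3 (unconditioned shift): hefatu → hefasu
  ⇒ Ragora hefasu
*hifatu is the unique common source.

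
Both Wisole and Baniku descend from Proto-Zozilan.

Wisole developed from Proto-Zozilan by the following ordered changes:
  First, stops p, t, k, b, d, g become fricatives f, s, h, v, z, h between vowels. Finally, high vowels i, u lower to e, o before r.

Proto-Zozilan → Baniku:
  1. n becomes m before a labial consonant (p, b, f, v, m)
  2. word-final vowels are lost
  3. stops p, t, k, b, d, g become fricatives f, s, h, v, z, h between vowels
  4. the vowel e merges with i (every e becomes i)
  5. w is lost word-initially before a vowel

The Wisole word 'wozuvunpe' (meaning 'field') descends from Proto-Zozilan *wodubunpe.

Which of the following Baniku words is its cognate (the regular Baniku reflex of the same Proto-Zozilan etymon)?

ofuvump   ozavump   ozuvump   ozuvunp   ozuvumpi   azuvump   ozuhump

Baniku: *wodubunpe
  wodubunpe → wodubumpe   [nasal place assimilation]
  wodubumpe → wodubump   [apocope]
  wodubump → wozuvump   [intervocalic lenition]
  wozuvump (rule 4 does not apply)
  wozuvump → ozuvump   [glide loss]
  giving Baniku ozuvump.
Among the options, 'ozuvump' alone shows every Baniku change applied in order.

ozuvump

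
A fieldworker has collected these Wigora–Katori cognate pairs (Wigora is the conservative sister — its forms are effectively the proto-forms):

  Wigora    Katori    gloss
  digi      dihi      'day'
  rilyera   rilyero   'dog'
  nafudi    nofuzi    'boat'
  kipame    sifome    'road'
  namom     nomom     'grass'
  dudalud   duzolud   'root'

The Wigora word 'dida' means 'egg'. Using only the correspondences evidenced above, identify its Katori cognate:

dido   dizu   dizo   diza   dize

dizo

dudalud ~ duzolud — Wigora d corresponds to Katori z between vowels (before a back vowel).
rilyera ~ rilyero — Wigora a corresponds to Katori o word-finally.
Applying these to Wigora 'dida':
  dida → diza   (d→z between vowels (before a back vowel))
  diza → dizo   (a→o word-finally)
So the Katori cognate is 'dizo'.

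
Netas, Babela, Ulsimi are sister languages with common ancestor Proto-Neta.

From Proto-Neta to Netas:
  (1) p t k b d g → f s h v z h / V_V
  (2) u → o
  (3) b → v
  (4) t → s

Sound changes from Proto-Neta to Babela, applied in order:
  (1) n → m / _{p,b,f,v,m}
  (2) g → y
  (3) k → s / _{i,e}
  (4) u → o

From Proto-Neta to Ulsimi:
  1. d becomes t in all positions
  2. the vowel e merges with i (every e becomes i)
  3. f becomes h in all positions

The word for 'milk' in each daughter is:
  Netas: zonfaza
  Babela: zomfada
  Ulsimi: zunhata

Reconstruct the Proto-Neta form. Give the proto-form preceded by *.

*zunfada

Position 4: Netas has f, Babela has f, Ulsimi has h. Babela preserves f here (none of its changes turn any other segment into f), so the proto-segment is *f.
Position 2: Netas has o, Babela has o, Ulsimi has u. Ulsimi preserves u here (none of its changes turn any other segment into u), so the proto-segment is *u.
Verify the candidate proto-form against each daughter:
Netas: *zunfada
  zunfada → zunfaza   [intervocalic lenition]
  zunfaza → zonfaza   [vowel merger]
  zonfaza (rule 3 does not apply)
  zonfaza (rule 4 does not apply)
  giving Netas zonfaza.
Babela: start from *zunfada.
  rule 1 (nasal place assimilation): zunfada → zumfada
  rule 2: no change — zumfada
  rule 3: no change — zumfada
  rule 4 (vowel merger): zumfada → zomfada
  ⇒ Babela zomfada
Ulsimi: *zunfada > zunfata > zunhata  (by unconditioned shift, unconditioned shift)
Only *zunfada yields all of Netas zonfaza, Babela zomfada, Ulsimi zunhata.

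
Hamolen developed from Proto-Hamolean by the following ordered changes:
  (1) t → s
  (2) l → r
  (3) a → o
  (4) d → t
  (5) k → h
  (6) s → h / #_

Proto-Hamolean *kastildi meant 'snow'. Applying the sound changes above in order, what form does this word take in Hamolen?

hossirti

Hamolen: *kastildi > kassildi > kassirdi > kossirdi > kossirti > hossirti  (by unconditioned shift, unconditioned shift, vowel merger, unconditioned shift, unconditioned shift)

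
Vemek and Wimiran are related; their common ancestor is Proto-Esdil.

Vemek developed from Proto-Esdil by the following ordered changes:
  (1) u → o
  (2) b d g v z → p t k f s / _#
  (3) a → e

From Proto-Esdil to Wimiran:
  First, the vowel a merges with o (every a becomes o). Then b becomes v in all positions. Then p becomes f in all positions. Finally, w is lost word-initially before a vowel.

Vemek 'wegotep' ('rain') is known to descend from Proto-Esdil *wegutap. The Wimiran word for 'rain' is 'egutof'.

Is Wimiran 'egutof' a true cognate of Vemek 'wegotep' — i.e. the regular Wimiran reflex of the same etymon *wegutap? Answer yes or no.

Derive the expected Wimiran reflex of *wegutap:
Wimiran: *wegutap
  wegutap → wegutop   [vowel merger]
  wegutop (rule 2 does not apply)
  wegutop → wegutof   [unconditioned shift]
  wegutof → egutof   [glide loss]
  giving Wimiran egutof.
Wimiran 'egutof' matches the regular reflex exactly, so the pair is cognate.

yes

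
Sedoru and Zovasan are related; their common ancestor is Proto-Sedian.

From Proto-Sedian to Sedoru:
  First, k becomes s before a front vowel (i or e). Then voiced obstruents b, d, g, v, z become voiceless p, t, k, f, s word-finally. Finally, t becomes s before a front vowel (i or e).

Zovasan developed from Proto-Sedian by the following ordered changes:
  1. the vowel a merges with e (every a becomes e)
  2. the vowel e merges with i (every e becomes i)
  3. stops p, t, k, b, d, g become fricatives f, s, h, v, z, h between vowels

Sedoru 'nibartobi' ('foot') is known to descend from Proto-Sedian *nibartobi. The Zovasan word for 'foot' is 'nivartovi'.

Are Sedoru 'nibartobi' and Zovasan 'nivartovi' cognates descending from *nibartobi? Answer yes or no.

no

Derive the expected Zovasan reflex of *nibartobi:
Zovasan: *nibartobi > nibertobi > nibirtobi > nivirtovi  (by vowel merger, vowel merger, intervocalic lenition)
The regular Zovasan reflex would be 'nivirtovi', but the attested form is 'nivartovi'. The correspondence is irregular, so they are not cognates (the Zovasan form has a different source).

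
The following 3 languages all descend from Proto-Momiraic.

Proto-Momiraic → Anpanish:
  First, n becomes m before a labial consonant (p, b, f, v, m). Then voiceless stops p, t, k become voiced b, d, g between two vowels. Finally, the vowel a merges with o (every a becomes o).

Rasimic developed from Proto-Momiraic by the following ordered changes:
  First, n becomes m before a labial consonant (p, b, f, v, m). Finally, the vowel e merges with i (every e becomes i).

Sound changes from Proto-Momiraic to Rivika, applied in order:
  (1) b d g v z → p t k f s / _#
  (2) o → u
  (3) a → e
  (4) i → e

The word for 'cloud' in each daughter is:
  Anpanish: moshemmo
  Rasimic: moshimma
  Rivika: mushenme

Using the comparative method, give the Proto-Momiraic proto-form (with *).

*moshenma

Position 5: Anpanish has e, Rasimic has i, Rivika has e. Anpanish preserves e here (none of its changes turn any other segment into e), so the proto-segment is *e.
Position 2: Anpanish has o, Rasimic has o, Rivika has u. Rasimic preserves o here (none of its changes turn any other segment into o), so the proto-segment is *o.
Verify the candidate proto-form against each daughter:
Anpanish: start from *moshenma.
  rule 1 (nasal place assimilation): moshenma → moshemma
  rule 2: no change — moshemma
  rule 3 (vowel merger): moshemma → moshemmo
  ⇒ Anpanish moshemmo
Rasimic: *moshenma > moshemma > moshimma  (by nasal place assimilation, vowel merger)
Rivika: *moshenma > mushenma > mushenme  (by vowel merger, vowel merger)
*moshenma is the unique common source.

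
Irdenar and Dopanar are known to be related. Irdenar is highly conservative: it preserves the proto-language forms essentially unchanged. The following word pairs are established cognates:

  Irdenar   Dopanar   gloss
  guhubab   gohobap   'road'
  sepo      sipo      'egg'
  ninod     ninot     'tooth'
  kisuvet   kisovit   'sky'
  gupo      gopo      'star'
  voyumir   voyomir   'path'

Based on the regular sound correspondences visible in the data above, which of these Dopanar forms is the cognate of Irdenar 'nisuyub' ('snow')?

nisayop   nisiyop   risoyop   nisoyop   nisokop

nisoyop

guhubab ~ gohobap — Irdenar u corresponds to Dopanar o after a consonant, before a consonant other than r, m, n, p, b, f, v.
guhubab ~ gohobap — Irdenar u corresponds to Dopanar o after a consonant, before a labial obstruent.
guhubab ~ gohobap — Irdenar b corresponds to Dopanar p word-finally.
Applying these to Irdenar 'nisuyub':
  nisuyub → nisoyub   (u→o after a consonant, before a consonant other than r, m, n, p, b, f, v)
  nisoyub → nisoyob   (u→o after a consonant, before a labial obstruent)
  nisoyob → nisoyop   (b→p word-finally)
So the Dopanar cognate is 'nisoyop'.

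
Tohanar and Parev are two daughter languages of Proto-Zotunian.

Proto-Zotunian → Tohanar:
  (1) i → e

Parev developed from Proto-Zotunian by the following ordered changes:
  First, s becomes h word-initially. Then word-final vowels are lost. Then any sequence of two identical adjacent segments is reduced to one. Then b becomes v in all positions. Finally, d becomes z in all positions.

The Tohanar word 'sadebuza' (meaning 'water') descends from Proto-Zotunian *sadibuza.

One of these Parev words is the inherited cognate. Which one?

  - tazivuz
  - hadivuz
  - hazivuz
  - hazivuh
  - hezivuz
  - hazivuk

hazivuz

Parev: *sadibuza > hadibuza > hadibuz > hadivuz > hazivuz  (by debuccalisation, apocope, unconditioned shift, unconditioned shift)
The other candidates each miss or misapply at least one Parev change.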